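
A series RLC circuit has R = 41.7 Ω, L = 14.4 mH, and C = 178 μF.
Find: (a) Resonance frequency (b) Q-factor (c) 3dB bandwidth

Step 1 — Resonance: ω₀ = 1/√(LC) = 1/√(0.0144·0.000178) = 624.6 rad/s.
Step 2 — f₀ = ω₀/(2π) = 99.41 Hz.
Step 3 — Series Q: Q = ω₀L/R = 624.6·0.0144/41.7 = 0.2157.
Step 4 — Bandwidth: Δω = ω₀/Q = 2896 rad/s; BW = Δω/(2π) = 460.9 Hz.

(a) f₀ = 99.41 Hz  (b) Q = 0.2157  (c) BW = 460.9 Hz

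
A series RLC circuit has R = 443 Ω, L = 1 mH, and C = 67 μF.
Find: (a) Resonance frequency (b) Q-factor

Step 1 — Resonance condition Im(Z)=0 gives ω₀ = 1/√(LC).
Step 2 — ω₀ = 1/√(0.001·6.7e-05) = 3863 rad/s.
Step 3 — f₀ = ω₀/(2π) = 614.9 Hz.
Step 4 — Series Q: Q = ω₀L/R = 3863·0.001/443 = 0.008721.

(a) f₀ = 614.9 Hz  (b) Q = 0.008721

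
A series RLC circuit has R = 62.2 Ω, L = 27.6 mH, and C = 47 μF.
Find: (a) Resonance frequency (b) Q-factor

Step 1 — Resonance condition Im(Z)=0 gives ω₀ = 1/√(LC).
Step 2 — ω₀ = 1/√(0.0276·4.7e-05) = 878 rad/s.
Step 3 — f₀ = ω₀/(2π) = 139.7 Hz.
Step 4 — Series Q: Q = ω₀L/R = 878·0.0276/62.2 = 0.3896.

(a) f₀ = 139.7 Hz  (b) Q = 0.3896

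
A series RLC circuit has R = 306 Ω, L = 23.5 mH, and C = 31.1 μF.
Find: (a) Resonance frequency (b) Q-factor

Step 1 — Resonance condition Im(Z)=0 gives ω₀ = 1/√(LC).
Step 2 — ω₀ = 1/√(0.0235·3.11e-05) = 1170 rad/s.
Step 3 — f₀ = ω₀/(2π) = 186.2 Hz.
Step 4 — Series Q: Q = ω₀L/R = 1170·0.0235/306 = 0.08983.

(a) f₀ = 186.2 Hz  (b) Q = 0.08983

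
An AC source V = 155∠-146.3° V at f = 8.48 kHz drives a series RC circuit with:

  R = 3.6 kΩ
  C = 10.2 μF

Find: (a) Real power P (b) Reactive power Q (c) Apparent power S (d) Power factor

Step 1 — Angular frequency: ω = 2π·f = 2π·8480 = 5.328e+04 rad/s.
Step 2 — Component impedances:
  R: Z = R = 3600 Ω
  C: Z = 1/(jωC) = -j/(ω·C) = 0 - j1.84 Ω
Step 3 — Series combination: Z_total = R + C = 3600 - j1.84 Ω = 3600∠-0.0° Ω.
Step 4 — Source phasor: V = 155∠-146.3° V = -129 - j86 V.
Step 5 — Current: I = V / Z = -0.03581 - j0.02391 A = 0.04306∠-146.3° A.
Step 6 — Complex power: S = V·I* = 6.674 - j0.003411 VA.
Step 7 — Real power: P = Re(S) = 6.674 W.
Step 8 — Reactive power: Q = Im(S) = -0.003411 VAR.
Step 9 — Apparent power: |S| = 6.674 VA.
Step 10 — Power factor: PF = P/|S| = 1 (leading).

(a) P = 6.674 W  (b) Q = -0.003411 VAR  (c) S = 6.674 VA  (d) PF = 1 (leading)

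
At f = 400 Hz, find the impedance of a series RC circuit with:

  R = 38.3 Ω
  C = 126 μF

Step 1 — Angular frequency: ω = 2π·f = 2π·400 = 2513 rad/s.
Step 2 — Component impedances:
  R: Z = R = 38.3 Ω
  C: Z = 1/(jωC) = -j/(ω·C) = 0 - j3.158 Ω
Step 3 — Series combination: Z_total = R + C = 38.3 - j3.158 Ω = 38.43∠-4.7° Ω.

Z = 38.3 - j3.158 Ω = 38.43∠-4.7° Ω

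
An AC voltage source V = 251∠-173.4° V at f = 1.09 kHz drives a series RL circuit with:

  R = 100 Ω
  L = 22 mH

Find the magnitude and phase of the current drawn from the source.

Step 1 — Angular frequency: ω = 2π·f = 2π·1090 = 6849 rad/s.
Step 2 — Component impedances:
  R: Z = R = 100 Ω
  L: Z = jωL = j·6849·0.022 = 0 + j150.7 Ω
Step 3 — Series combination: Z_total = R + L = 100 + j150.7 Ω = 180.8∠56.4° Ω.
Step 4 — Source phasor: V = 251∠-173.4° V = -249.3 - j28.85 V.
Step 5 — Ohm's law: I = V / Z_total = (-249.3 - j28.85) / (100 + j150.7) = -0.8954 + j1.061 A.
Step 6 — Convert to polar: |I| = 1.388 A, ∠I = 130.2°.

I = 1.388∠130.2° A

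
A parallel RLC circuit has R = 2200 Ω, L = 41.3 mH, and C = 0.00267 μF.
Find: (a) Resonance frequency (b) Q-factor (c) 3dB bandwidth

Step 1 — Resonance: ω₀ = 1/√(LC) = 1/√(0.0413·2.67e-09) = 9.523e+04 rad/s.
Step 2 — f₀ = ω₀/(2π) = 1.516e+04 Hz.
Step 3 — Parallel Q: Q = R/(ω₀L) = 2200/(9.523e+04·0.0413) = 0.5594.
Step 4 — Bandwidth: Δω = ω₀/Q = 1.702e+05 rad/s; BW = Δω/(2π) = 2.709e+04 Hz.

(a) f₀ = 1.516e+04 Hz  (b) Q = 0.5594  (c) BW = 2.709e+04 Hz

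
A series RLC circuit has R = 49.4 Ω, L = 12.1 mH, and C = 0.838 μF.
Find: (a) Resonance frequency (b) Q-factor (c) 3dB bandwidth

Step 1 — Resonance condition Im(Z)=0 gives ω₀ = 1/√(LC).
Step 2 — ω₀ = 1/√(0.0121·8.38e-07) = 9931 rad/s.
Step 3 — f₀ = ω₀/(2π) = 1581 Hz.
Step 4 — Series Q: Q = ω₀L/R = 9931·0.0121/49.4 = 2.432.
Step 5 — 3dB bandwidth: Δω = ω₀/Q = 4083 rad/s; BW = Δω/(2π) = 649.8 Hz.

(a) f₀ = 1581 Hz  (b) Q = 2.432  (c) BW = 649.8 Hz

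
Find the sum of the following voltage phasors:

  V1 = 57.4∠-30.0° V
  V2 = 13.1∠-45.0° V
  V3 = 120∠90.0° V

Step 1 — Convert each phasor to rectangular form:
  V1 = 57.4·(cos(-30.0°) + j·sin(-30.0°)) = 49.71 - j28.7 V
  V2 = 13.1·(cos(-45.0°) + j·sin(-45.0°)) = 9.263 - j9.263 V
  V3 = 120·(cos(90.0°) + j·sin(90.0°)) = 0 + j120 V
Step 2 — Sum components: V_total = 58.97 + j82.04 V.
Step 3 — Convert to polar: |V_total| = 101 V, ∠V_total = 54.3°.

V_total = 101∠54.3° V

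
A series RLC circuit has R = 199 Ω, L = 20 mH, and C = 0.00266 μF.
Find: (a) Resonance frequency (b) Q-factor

Step 1 — Resonance condition Im(Z)=0 gives ω₀ = 1/√(LC).
Step 2 — ω₀ = 1/√(0.02·2.66e-09) = 1.371e+05 rad/s.
Step 3 — f₀ = ω₀/(2π) = 2.182e+04 Hz.
Step 4 — Series Q: Q = ω₀L/R = 1.371e+05·0.02/199 = 13.78.

(a) f₀ = 2.182e+04 Hz  (b) Q = 13.78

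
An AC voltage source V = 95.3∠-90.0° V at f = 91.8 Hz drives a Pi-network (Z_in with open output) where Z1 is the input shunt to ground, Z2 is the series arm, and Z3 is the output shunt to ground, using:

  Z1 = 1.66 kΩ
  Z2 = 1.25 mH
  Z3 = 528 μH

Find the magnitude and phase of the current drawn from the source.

Step 1 — Angular frequency: ω = 2π·f = 2π·91.8 = 576.8 rad/s.
Step 2 — Component impedances:
  Z1: Z = R = 1660 Ω
  Z2: Z = jωL = j·576.8·0.00125 = 0 + j0.721 Ω
  Z3: Z = jωL = j·576.8·0.000528 = 0 + j0.3045 Ω
Step 3 — With open output, the series arm Z2 and the output shunt Z3 appear in series to ground: Z2 + Z3 = 0 + j1.026 Ω.
Step 4 — Parallel with input shunt Z1: Z_in = Z1 || (Z2 + Z3) = 0.0006336 + j1.026 Ω = 1.026∠90.0° Ω.
Step 5 — Source phasor: V = 95.3∠-90.0° V = 0 - j95.3 V.
Step 6 — Ohm's law: I = V / Z_total = (0 - j95.3) / (0.0006336 + j1.026) = -92.93 - j0.05741 A.
Step 7 — Convert to polar: |I| = 92.93 A, ∠I = -180.0°.

I = 92.93∠-180.0° A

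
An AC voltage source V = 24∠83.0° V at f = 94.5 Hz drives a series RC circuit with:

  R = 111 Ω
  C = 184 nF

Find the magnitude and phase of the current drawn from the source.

Step 1 — Angular frequency: ω = 2π·f = 2π·94.5 = 593.8 rad/s.
Step 2 — Component impedances:
  R: Z = R = 111 Ω
  C: Z = 1/(jωC) = -j/(ω·C) = 0 - j9153 Ω
Step 3 — Series combination: Z_total = R + C = 111 - j9153 Ω = 9154∠-89.3° Ω.
Step 4 — Source phasor: V = 24∠83.0° V = 2.925 + j23.82 V.
Step 5 — Ohm's law: I = V / Z_total = (2.925 + j23.82) / (111 - j9153) = -0.002598 + j0.0003511 A.
Step 6 — Convert to polar: |I| = 0.002622 A, ∠I = 172.3°.

I = 0.002622∠172.3° A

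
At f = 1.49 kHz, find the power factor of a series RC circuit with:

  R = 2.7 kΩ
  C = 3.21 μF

Step 1 — Angular frequency: ω = 2π·f = 2π·1490 = 9362 rad/s.
Step 2 — Component impedances:
  R: Z = R = 2700 Ω
  C: Z = 1/(jωC) = -j/(ω·C) = 0 - j33.28 Ω
Step 3 — Series combination: Z_total = R + C = 2700 - j33.28 Ω = 2700∠-0.7° Ω.
Step 4 — Power factor: PF = cos(φ) = Re(Z)/|Z| = 2700/2700.2 = 0.9999.
Step 5 — Type: Im(Z) = -33.28 ⇒ leading (phase φ = -0.7°).

PF = 0.9999 (leading, φ = -0.7°)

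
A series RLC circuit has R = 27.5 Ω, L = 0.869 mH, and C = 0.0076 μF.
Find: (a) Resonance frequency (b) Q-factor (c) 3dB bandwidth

Step 1 — Resonance: ω₀ = 1/√(LC) = 1/√(0.000869·7.6e-09) = 3.891e+05 rad/s.
Step 2 — f₀ = ω₀/(2π) = 6.193e+04 Hz.
Step 3 — Series Q: Q = ω₀L/R = 3.891e+05·0.000869/27.5 = 12.3.
Step 4 — Bandwidth: Δω = ω₀/Q = 3.165e+04 rad/s; BW = Δω/(2π) = 5037 Hz.

(a) f₀ = 6.193e+04 Hz  (b) Q = 12.3  (c) BW = 5037 Hz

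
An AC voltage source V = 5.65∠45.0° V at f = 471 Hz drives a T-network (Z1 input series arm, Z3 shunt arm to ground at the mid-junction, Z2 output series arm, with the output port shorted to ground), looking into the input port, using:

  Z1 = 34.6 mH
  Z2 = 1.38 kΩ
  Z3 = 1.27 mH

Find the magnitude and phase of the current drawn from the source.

Step 1 — Angular frequency: ω = 2π·f = 2π·471 = 2959 rad/s.
Step 2 — Component impedances:
  Z1: Z = jωL = j·2959·0.0346 = 0 + j102.4 Ω
  Z2: Z = R = 1380 Ω
  Z3: Z = jωL = j·2959·0.00127 = 0 + j3.758 Ω
Step 3 — With the output port shorted to ground, the output series arm Z2 runs from the junction to ground; the shunt arm Z3 also runs from the junction to ground. They appear in parallel: Z3 || Z2 = 0.01024 + j3.758 Ω.
Step 4 — Series with input arm Z1: Z_in = Z1 + (Z3 || Z2) = 0.01024 + j106.2 Ω = 106.2∠90.0° Ω.
Step 5 — Source phasor: V = 5.65∠45.0° V = 3.995 + j3.995 V.
Step 6 — Ohm's law: I = V / Z_total = (3.995 + j3.995) / (0.01024 + j106.2) = 0.03764 - j0.03763 A.
Step 7 — Convert to polar: |I| = 0.05323 A, ∠I = -45.0°.

I = 0.05323∠-45.0° A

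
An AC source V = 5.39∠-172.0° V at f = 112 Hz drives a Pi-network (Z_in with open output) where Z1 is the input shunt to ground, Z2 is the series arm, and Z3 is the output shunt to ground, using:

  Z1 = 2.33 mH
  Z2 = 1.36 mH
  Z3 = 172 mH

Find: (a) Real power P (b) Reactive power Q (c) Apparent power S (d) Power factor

Step 1 — Angular frequency: ω = 2π·f = 2π·112 = 703.7 rad/s.
Step 2 — Component impedances:
  Z1: Z = jωL = j·703.7·0.00233 = 0 + j1.64 Ω
  Z2: Z = jωL = j·703.7·0.00136 = 0 + j0.9571 Ω
  Z3: Z = jωL = j·703.7·0.172 = 0 + j121 Ω
Step 3 — With open output, the series arm Z2 and the output shunt Z3 appear in series to ground: Z2 + Z3 = 0 + j122 Ω.
Step 4 — Parallel with input shunt Z1: Z_in = Z1 || (Z2 + Z3) = 0 + j1.618 Ω = 1.618∠90.0° Ω.
Step 5 — Source phasor: V = 5.39∠-172.0° V = -5.338 - j0.7501 V.
Step 6 — Current: I = V / Z = -0.4636 + j3.299 A = 3.331∠98.0° A.
Step 7 — Complex power: S = V·I* = 0 + j17.96 VA.
Step 8 — Real power: P = Re(S) = 0 W.
Step 9 — Reactive power: Q = Im(S) = 17.96 VAR.
Step 10 — Apparent power: |S| = 17.96 VA.
Step 11 — Power factor: PF = P/|S| = 0 (lagging).

(a) P = 0 W  (b) Q = 17.96 VAR  (c) S = 17.96 VA  (d) PF = 0 (lagging)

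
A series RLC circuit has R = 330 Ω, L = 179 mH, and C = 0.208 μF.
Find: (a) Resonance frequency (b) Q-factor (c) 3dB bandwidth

Step 1 — Resonance: ω₀ = 1/√(LC) = 1/√(0.179·2.08e-07) = 5183 rad/s.
Step 2 — f₀ = ω₀/(2π) = 824.8 Hz.
Step 3 — Series Q: Q = ω₀L/R = 5183·0.179/330 = 2.811.
Step 4 — Bandwidth: Δω = ω₀/Q = 1844 rad/s; BW = Δω/(2π) = 293.4 Hz.

(a) f₀ = 824.8 Hz  (b) Q = 2.811  (c) BW = 293.4 Hz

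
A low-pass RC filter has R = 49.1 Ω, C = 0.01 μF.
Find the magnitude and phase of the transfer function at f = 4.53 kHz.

Step 1 — Angular frequency: ω = 2π·4530 = 2.846e+04 rad/s.
Step 2 — Transfer function: H(jω) = 1/(1 + jωRC).
Step 3 — Denominator: 1 + jωRC = 1 + j·2.846e+04·49.1·1e-08 = 1 + j0.01398.
Step 4 — H = 0.9998 - j0.01397.
Step 5 — Magnitude: |H| = 0.9999 (-0.0 dB); phase: φ = -0.8°.

|H| = 0.9999 (-0.0 dB), φ = -0.8°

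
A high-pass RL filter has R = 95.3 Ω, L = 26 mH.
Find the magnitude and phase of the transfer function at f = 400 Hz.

Step 1 — Angular frequency: ω = 2π·400 = 2513 rad/s.
Step 2 — Transfer function: H(jω) = jωL/(R + jωL).
Step 3 — Numerator jωL = j·65.35; denominator R + jωL = 95.3 + j65.35.
Step 4 — H = 0.3198 + j0.4664.
Step 5 — Magnitude: |H| = 0.5655 (-5.0 dB); phase: φ = 55.6°.

|H| = 0.5655 (-5.0 dB), φ = 55.6°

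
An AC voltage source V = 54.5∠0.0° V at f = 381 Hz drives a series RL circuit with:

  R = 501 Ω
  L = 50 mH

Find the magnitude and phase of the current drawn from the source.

Step 1 — Angular frequency: ω = 2π·f = 2π·381 = 2394 rad/s.
Step 2 — Component impedances:
  R: Z = R = 501 Ω
  L: Z = jωL = j·2394·0.05 = 0 + j119.7 Ω
Step 3 — Series combination: Z_total = R + L = 501 + j119.7 Ω = 515.1∠13.4° Ω.
Step 4 — Source phasor: V = 54.5∠0.0° V = 54.5 V.
Step 5 — Ohm's law: I = V / Z_total = (54.5) / (501 + j119.7) = 0.1029 - j0.02459 A.
Step 6 — Convert to polar: |I| = 0.1058 A, ∠I = -13.4°.

I = 0.1058∠-13.4° A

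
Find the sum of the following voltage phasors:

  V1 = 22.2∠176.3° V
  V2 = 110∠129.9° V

Step 1 — Convert each phasor to rectangular form:
  V1 = 22.2·(cos(176.3°) + j·sin(176.3°)) = -22.15 + j1.433 V
  V2 = 110·(cos(129.9°) + j·sin(129.9°)) = -70.56 + j84.39 V
Step 2 — Sum components: V_total = -92.71 + j85.82 V.
Step 3 — Convert to polar: |V_total| = 126.3 V, ∠V_total = 137.2°.

V_total = 126.3∠137.2° V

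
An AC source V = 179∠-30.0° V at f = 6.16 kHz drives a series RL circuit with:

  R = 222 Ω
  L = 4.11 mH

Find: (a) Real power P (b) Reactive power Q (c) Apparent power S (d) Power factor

Step 1 — Angular frequency: ω = 2π·f = 2π·6160 = 3.87e+04 rad/s.
Step 2 — Component impedances:
  R: Z = R = 222 Ω
  L: Z = jωL = j·3.87e+04·0.00411 = 0 + j159.1 Ω
Step 3 — Series combination: Z_total = R + L = 222 + j159.1 Ω = 273.1∠35.6° Ω.
Step 4 — Source phasor: V = 179∠-30.0° V = 155 - j89.5 V.
Step 5 — Current: I = V / Z = 0.2705 - j0.597 A = 0.6554∠-65.6° A.
Step 6 — Complex power: S = V·I* = 95.36 + j68.33 VA.
Step 7 — Real power: P = Re(S) = 95.36 W.
Step 8 — Reactive power: Q = Im(S) = 68.33 VAR.
Step 9 — Apparent power: |S| = 117.3 VA.
Step 10 — Power factor: PF = P/|S| = 0.8129 (lagging).

(a) P = 95.36 W  (b) Q = 68.33 VAR  (c) S = 117.3 VA  (d) PF = 0.8129 (lagging)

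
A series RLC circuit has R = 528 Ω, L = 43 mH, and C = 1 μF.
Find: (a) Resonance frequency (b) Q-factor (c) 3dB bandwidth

Step 1 — Resonance condition Im(Z)=0 gives ω₀ = 1/√(LC).
Step 2 — ω₀ = 1/√(0.043·1e-06) = 4822 rad/s.
Step 3 — f₀ = ω₀/(2π) = 767.5 Hz.
Step 4 — Series Q: Q = ω₀L/R = 4822·0.043/528 = 0.3927.
Step 5 — 3dB bandwidth: Δω = ω₀/Q = 1.228e+04 rad/s; BW = Δω/(2π) = 1954 Hz.

(a) f₀ = 767.5 Hz  (b) Q = 0.3927  (c) BW = 1954 Hz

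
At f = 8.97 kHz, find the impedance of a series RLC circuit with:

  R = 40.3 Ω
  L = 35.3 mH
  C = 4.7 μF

Step 1 — Angular frequency: ω = 2π·f = 2π·8970 = 5.636e+04 rad/s.
Step 2 — Component impedances:
  R: Z = R = 40.3 Ω
  L: Z = jωL = j·5.636e+04·0.0353 = 0 + j1990 Ω
  C: Z = 1/(jωC) = -j/(ω·C) = 0 - j3.775 Ω
Step 3 — Series combination: Z_total = R + L + C = 40.3 + j1986 Ω = 1986∠88.8° Ω.

Z = 40.3 + j1986 Ω = 1986∠88.8° Ω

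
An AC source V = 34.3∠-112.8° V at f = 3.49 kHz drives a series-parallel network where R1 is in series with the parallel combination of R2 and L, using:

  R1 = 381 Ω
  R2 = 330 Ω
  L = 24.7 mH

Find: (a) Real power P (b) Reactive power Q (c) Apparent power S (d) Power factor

Step 1 — Angular frequency: ω = 2π·f = 2π·3490 = 2.193e+04 rad/s.
Step 2 — Component impedances:
  R1: Z = R = 381 Ω
  R2: Z = R = 330 Ω
  L: Z = jωL = j·2.193e+04·0.0247 = 0 + j541.6 Ω
Step 3 — Parallel branch: R2 || L = 1/(1/R2 + 1/L) = 240.7 + j146.6 Ω.
Step 4 — Series with R1: Z_total = R1 + (R2 || L) = 621.7 + j146.6 Ω = 638.7∠13.3° Ω.
Step 5 — Source phasor: V = 34.3∠-112.8° V = -13.29 - j31.62 V.
Step 6 — Current: I = V / Z = -0.03162 - j0.04341 A = 0.0537∠-126.1° A.
Step 7 — Complex power: S = V·I* = 1.793 + j0.4228 VA.
Step 8 — Real power: P = Re(S) = 1.793 W.
Step 9 — Reactive power: Q = Im(S) = 0.4228 VAR.
Step 10 — Apparent power: |S| = 1.842 VA.
Step 11 — Power factor: PF = P/|S| = 0.9733 (lagging).

(a) P = 1.793 W  (b) Q = 0.4228 VAR  (c) S = 1.842 VA  (d) PF = 0.9733 (lagging)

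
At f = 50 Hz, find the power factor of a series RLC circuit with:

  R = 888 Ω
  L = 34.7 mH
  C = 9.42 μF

Step 1 — Angular frequency: ω = 2π·f = 2π·50 = 314.2 rad/s.
Step 2 — Component impedances:
  R: Z = R = 888 Ω
  L: Z = jωL = j·314.2·0.0347 = 0 + j10.9 Ω
  C: Z = 1/(jωC) = -j/(ω·C) = 0 - j337.9 Ω
Step 3 — Series combination: Z_total = R + L + C = 888 - j327 Ω = 946.3∠-20.2° Ω.
Step 4 — Power factor: PF = cos(φ) = Re(Z)/|Z| = 888/946.3 = 0.9384.
Step 5 — Type: Im(Z) = -327 ⇒ leading (phase φ = -20.2°).

PF = 0.9384 (leading, φ = -20.2°)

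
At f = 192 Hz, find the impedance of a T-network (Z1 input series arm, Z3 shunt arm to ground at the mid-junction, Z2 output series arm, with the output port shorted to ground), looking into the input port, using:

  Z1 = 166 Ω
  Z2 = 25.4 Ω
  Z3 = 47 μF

Step 1 — Angular frequency: ω = 2π·f = 2π·192 = 1206 rad/s.
Step 2 — Component impedances:
  Z1: Z = R = 166 Ω
  Z2: Z = R = 25.4 Ω
  Z3: Z = 1/(jωC) = -j/(ω·C) = 0 - j17.64 Ω
Step 3 — With the output port shorted to ground, the output series arm Z2 runs from the junction to ground; the shunt arm Z3 also runs from the junction to ground. They appear in parallel: Z3 || Z2 = 8.263 - j11.9 Ω.
Step 4 — Series with input arm Z1: Z_in = Z1 + (Z3 || Z2) = 174.3 - j11.9 Ω = 174.7∠-3.9° Ω.

Z = 174.3 - j11.9 Ω = 174.7∠-3.9° Ω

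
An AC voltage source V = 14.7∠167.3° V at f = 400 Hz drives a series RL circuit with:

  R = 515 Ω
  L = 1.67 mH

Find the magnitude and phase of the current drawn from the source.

Step 1 — Angular frequency: ω = 2π·f = 2π·400 = 2513 rad/s.
Step 2 — Component impedances:
  R: Z = R = 515 Ω
  L: Z = jωL = j·2513·0.00167 = 0 + j4.197 Ω
Step 3 — Series combination: Z_total = R + L = 515 + j4.197 Ω = 515∠0.5° Ω.
Step 4 — Source phasor: V = 14.7∠167.3° V = -14.34 + j3.232 V.
Step 5 — Ohm's law: I = V / Z_total = (-14.34 + j3.232) / (515 + j4.197) = -0.02779 + j0.006502 A.
Step 6 — Convert to polar: |I| = 0.02854 A, ∠I = 166.8°.

I = 0.02854∠166.8° A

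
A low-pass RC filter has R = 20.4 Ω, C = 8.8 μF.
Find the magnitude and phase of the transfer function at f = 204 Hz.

Step 1 — Angular frequency: ω = 2π·204 = 1282 rad/s.
Step 2 — Transfer function: H(jω) = 1/(1 + jωRC).
Step 3 — Denominator: 1 + jωRC = 1 + j·1282·20.4·8.8e-06 = 1 + j0.2301.
Step 4 — H = 0.9497 - j0.2185.
Step 5 — Magnitude: |H| = 0.9745 (-0.2 dB); phase: φ = -13.0°.

|H| = 0.9745 (-0.2 dB), φ = -13.0°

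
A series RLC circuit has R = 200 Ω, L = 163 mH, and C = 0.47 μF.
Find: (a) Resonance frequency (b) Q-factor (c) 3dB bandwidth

Step 1 — Resonance: ω₀ = 1/√(LC) = 1/√(0.163·4.7e-07) = 3613 rad/s.
Step 2 — f₀ = ω₀/(2π) = 575 Hz.
Step 3 — Series Q: Q = ω₀L/R = 3613·0.163/200 = 2.945.
Step 4 — Bandwidth: Δω = ω₀/Q = 1227 rad/s; BW = Δω/(2π) = 195.3 Hz.

(a) f₀ = 575 Hz  (b) Q = 2.945  (c) BW = 195.3 Hz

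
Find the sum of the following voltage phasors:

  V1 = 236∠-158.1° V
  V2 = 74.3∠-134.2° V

Step 1 — Convert each phasor to rectangular form:
  V1 = 236·(cos(-158.1°) + j·sin(-158.1°)) = -219 - j88.03 V
  V2 = 74.3·(cos(-134.2°) + j·sin(-134.2°)) = -51.8 - j53.27 V
Step 2 — Sum components: V_total = -270.8 - j141.3 V.
Step 3 — Convert to polar: |V_total| = 305.4 V, ∠V_total = -152.4°.

V_total = 305.4∠-152.4° V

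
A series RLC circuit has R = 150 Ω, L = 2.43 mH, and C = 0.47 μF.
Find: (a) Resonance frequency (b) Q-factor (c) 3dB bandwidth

Step 1 — Resonance: ω₀ = 1/√(LC) = 1/√(0.00243·4.7e-07) = 2.959e+04 rad/s.
Step 2 — f₀ = ω₀/(2π) = 4709 Hz.
Step 3 — Series Q: Q = ω₀L/R = 2.959e+04·0.00243/150 = 0.4794.
Step 4 — Bandwidth: Δω = ω₀/Q = 6.173e+04 rad/s; BW = Δω/(2π) = 9824 Hz.

(a) f₀ = 4709 Hz  (b) Q = 0.4794  (c) BW = 9824 Hz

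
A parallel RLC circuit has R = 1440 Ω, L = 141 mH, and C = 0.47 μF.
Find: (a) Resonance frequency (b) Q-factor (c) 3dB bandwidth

Step 1 — Resonance: ω₀ = 1/√(LC) = 1/√(0.141·4.7e-07) = 3885 rad/s.
Step 2 — f₀ = ω₀/(2π) = 618.2 Hz.
Step 3 — Parallel Q: Q = R/(ω₀L) = 1440/(3885·0.141) = 2.629.
Step 4 — Bandwidth: Δω = ω₀/Q = 1478 rad/s; BW = Δω/(2π) = 235.2 Hz.

(a) f₀ = 618.2 Hz  (b) Q = 2.629  (c) BW = 235.2 Hz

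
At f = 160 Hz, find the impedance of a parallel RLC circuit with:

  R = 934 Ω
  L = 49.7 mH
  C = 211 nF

Step 1 — Angular frequency: ω = 2π·f = 2π·160 = 1005 rad/s.
Step 2 — Component impedances:
  R: Z = R = 934 Ω
  L: Z = jωL = j·1005·0.0497 = 0 + j49.96 Ω
  C: Z = 1/(jωC) = -j/(ω·C) = 0 - j4714 Ω
Step 3 — Parallel combination: 1/Z_total = 1/R + 1/L + 1/C; Z_total = 2.722 + j50.35 Ω = 50.43∠86.9° Ω.

Z = 2.722 + j50.35 Ω = 50.43∠86.9° Ω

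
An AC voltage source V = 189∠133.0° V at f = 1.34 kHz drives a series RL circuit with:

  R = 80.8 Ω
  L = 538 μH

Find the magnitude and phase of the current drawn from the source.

Step 1 — Angular frequency: ω = 2π·f = 2π·1340 = 8419 rad/s.
Step 2 — Component impedances:
  R: Z = R = 80.8 Ω
  L: Z = jωL = j·8419·0.000538 = 0 + j4.53 Ω
Step 3 — Series combination: Z_total = R + L = 80.8 + j4.53 Ω = 80.93∠3.2° Ω.
Step 4 — Source phasor: V = 189∠133.0° V = -128.9 + j138.2 V.
Step 5 — Ohm's law: I = V / Z_total = (-128.9 + j138.2) / (80.8 + j4.53) = -1.495 + j1.795 A.
Step 6 — Convert to polar: |I| = 2.335 A, ∠I = 129.8°.

I = 2.335∠129.8° A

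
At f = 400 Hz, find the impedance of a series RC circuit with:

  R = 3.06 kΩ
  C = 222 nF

Step 1 — Angular frequency: ω = 2π·f = 2π·400 = 2513 rad/s.
Step 2 — Component impedances:
  R: Z = R = 3060 Ω
  C: Z = 1/(jωC) = -j/(ω·C) = 0 - j1792 Ω
Step 3 — Series combination: Z_total = R + C = 3060 - j1792 Ω = 3546∠-30.4° Ω.

Z = 3060 - j1792 Ω = 3546∠-30.4° Ω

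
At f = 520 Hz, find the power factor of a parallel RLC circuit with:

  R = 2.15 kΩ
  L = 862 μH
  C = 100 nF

Step 1 — Angular frequency: ω = 2π·f = 2π·520 = 3267 rad/s.
Step 2 — Component impedances:
  R: Z = R = 2150 Ω
  L: Z = jωL = j·3267·0.000862 = 0 + j2.816 Ω
  C: Z = 1/(jωC) = -j/(ω·C) = 0 - j3061 Ω
Step 3 — Parallel combination: 1/Z_total = 1/R + 1/L + 1/C; Z_total = 0.003696 + j2.819 Ω = 2.819∠89.9° Ω.
Step 4 — Power factor: PF = cos(φ) = Re(Z)/|Z| = 0.003696/2.819 = 0.001311.
Step 5 — Type: Im(Z) = 2.819 ⇒ lagging (phase φ = 89.9°).

PF = 0.001311 (lagging, φ = 89.9°)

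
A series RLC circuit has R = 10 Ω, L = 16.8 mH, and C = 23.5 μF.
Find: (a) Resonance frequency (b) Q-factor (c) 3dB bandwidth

Step 1 — Resonance condition Im(Z)=0 gives ω₀ = 1/√(LC).
Step 2 — ω₀ = 1/√(0.0168·2.35e-05) = 1592 rad/s.
Step 3 — f₀ = ω₀/(2π) = 253.3 Hz.
Step 4 — Series Q: Q = ω₀L/R = 1592·0.0168/10 = 2.674.
Step 5 — 3dB bandwidth: Δω = ω₀/Q = 595.2 rad/s; BW = Δω/(2π) = 94.74 Hz.

(a) f₀ = 253.3 Hz  (b) Q = 2.674  (c) BW = 94.74 Hz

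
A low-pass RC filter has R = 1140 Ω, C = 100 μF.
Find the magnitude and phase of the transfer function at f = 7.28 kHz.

Step 1 — Angular frequency: ω = 2π·7280 = 4.574e+04 rad/s.
Step 2 — Transfer function: H(jω) = 1/(1 + jωRC).
Step 3 — Denominator: 1 + jωRC = 1 + j·4.574e+04·1140·0.0001 = 1 + j5215.
Step 4 — H = 3.678e-08 - j0.0001918.
Step 5 — Magnitude: |H| = 0.0001918 (-74.3 dB); phase: φ = -90.0°.

|H| = 0.0001918 (-74.3 dB), φ = -90.0°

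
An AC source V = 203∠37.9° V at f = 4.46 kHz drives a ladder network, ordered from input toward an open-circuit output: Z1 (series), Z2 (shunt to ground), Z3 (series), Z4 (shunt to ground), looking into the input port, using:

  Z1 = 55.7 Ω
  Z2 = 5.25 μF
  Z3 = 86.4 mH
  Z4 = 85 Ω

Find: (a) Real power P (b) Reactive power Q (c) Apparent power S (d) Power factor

Step 1 — Angular frequency: ω = 2π·f = 2π·4460 = 2.802e+04 rad/s.
Step 2 — Component impedances:
  Z1: Z = R = 55.7 Ω
  Z2: Z = 1/(jωC) = -j/(ω·C) = 0 - j6.797 Ω
  Z3: Z = jωL = j·2.802e+04·0.0864 = 0 + j2421 Ω
  Z4: Z = R = 85 Ω
Step 3 — Ladder network (open output): work backward from the far end, alternating series and parallel combinations. Z_in = 55.7 - j6.816 Ω = 56.12∠-7.0° Ω.
Step 4 — Source phasor: V = 203∠37.9° V = 160.2 + j124.7 V.
Step 5 — Current: I = V / Z = 2.563 + j2.552 A = 3.617∠44.9° A.
Step 6 — Complex power: S = V·I* = 728.9 - j89.2 VA.
Step 7 — Real power: P = Re(S) = 728.9 W.
Step 8 — Reactive power: Q = Im(S) = -89.2 VAR.
Step 9 — Apparent power: |S| = 734.4 VA.
Step 10 — Power factor: PF = P/|S| = 0.9926 (leading).

(a) P = 728.9 W  (b) Q = -89.2 VAR  (c) S = 734.4 VA  (d) PF = 0.9926 (leading)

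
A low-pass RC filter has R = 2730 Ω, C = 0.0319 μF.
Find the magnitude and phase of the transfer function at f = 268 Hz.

Step 1 — Angular frequency: ω = 2π·268 = 1684 rad/s.
Step 2 — Transfer function: H(jω) = 1/(1 + jωRC).
Step 3 — Denominator: 1 + jωRC = 1 + j·1684·2730·3.19e-08 = 1 + j0.1466.
Step 4 — H = 0.9789 - j0.1436.
Step 5 — Magnitude: |H| = 0.9894 (-0.1 dB); phase: φ = -8.3°.

|H| = 0.9894 (-0.1 dB), φ = -8.3°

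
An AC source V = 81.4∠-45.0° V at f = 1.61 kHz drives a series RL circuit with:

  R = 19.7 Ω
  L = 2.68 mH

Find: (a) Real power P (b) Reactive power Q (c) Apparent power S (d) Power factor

Step 1 — Angular frequency: ω = 2π·f = 2π·1610 = 1.012e+04 rad/s.
Step 2 — Component impedances:
  R: Z = R = 19.7 Ω
  L: Z = jωL = j·1.012e+04·0.00268 = 0 + j27.11 Ω
Step 3 — Series combination: Z_total = R + L = 19.7 + j27.11 Ω = 33.51∠54.0° Ω.
Step 4 — Source phasor: V = 81.4∠-45.0° V = 57.56 - j57.56 V.
Step 5 — Current: I = V / Z = -0.3798 - j2.399 A = 2.429∠-99.0° A.
Step 6 — Complex power: S = V·I* = 116.2 + j159.9 VA.
Step 7 — Real power: P = Re(S) = 116.2 W.
Step 8 — Reactive power: Q = Im(S) = 159.9 VAR.
Step 9 — Apparent power: |S| = 197.7 VA.
Step 10 — Power factor: PF = P/|S| = 0.5878 (lagging).

(a) P = 116.2 W  (b) Q = 159.9 VAR  (c) S = 197.7 VA  (d) PF = 0.5878 (lagging)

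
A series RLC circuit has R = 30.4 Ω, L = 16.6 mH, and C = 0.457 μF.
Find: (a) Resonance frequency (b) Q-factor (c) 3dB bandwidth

Step 1 — Resonance: ω₀ = 1/√(LC) = 1/√(0.0166·4.57e-07) = 1.148e+04 rad/s.
Step 2 — f₀ = ω₀/(2π) = 1827 Hz.
Step 3 — Series Q: Q = ω₀L/R = 1.148e+04·0.0166/30.4 = 6.269.
Step 4 — Bandwidth: Δω = ω₀/Q = 1831 rad/s; BW = Δω/(2π) = 291.5 Hz.

(a) f₀ = 1827 Hz  (b) Q = 6.269  (c) BW = 291.5 Hz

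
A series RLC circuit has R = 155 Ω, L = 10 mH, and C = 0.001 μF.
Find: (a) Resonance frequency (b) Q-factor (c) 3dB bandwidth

Step 1 — Resonance condition Im(Z)=0 gives ω₀ = 1/√(LC).
Step 2 — ω₀ = 1/√(0.01·1e-09) = 3.162e+05 rad/s.
Step 3 — f₀ = ω₀/(2π) = 5.033e+04 Hz.
Step 4 — Series Q: Q = ω₀L/R = 3.162e+05·0.01/155 = 20.4.
Step 5 — 3dB bandwidth: Δω = ω₀/Q = 1.55e+04 rad/s; BW = Δω/(2π) = 2467 Hz.

(a) f₀ = 5.033e+04 Hz  (b) Q = 20.4  (c) BW = 2467 Hz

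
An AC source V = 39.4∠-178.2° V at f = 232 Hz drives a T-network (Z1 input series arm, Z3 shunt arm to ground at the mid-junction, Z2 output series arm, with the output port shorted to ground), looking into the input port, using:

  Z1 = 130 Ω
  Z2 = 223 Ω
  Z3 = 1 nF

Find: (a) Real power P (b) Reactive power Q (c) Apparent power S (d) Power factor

Step 1 — Angular frequency: ω = 2π·f = 2π·232 = 1458 rad/s.
Step 2 — Component impedances:
  Z1: Z = R = 130 Ω
  Z2: Z = R = 223 Ω
  Z3: Z = 1/(jωC) = -j/(ω·C) = 0 - j6.86e+05 Ω
Step 3 — With the output port shorted to ground, the output series arm Z2 runs from the junction to ground; the shunt arm Z3 also runs from the junction to ground. They appear in parallel: Z3 || Z2 = 223 - j0.07249 Ω.
Step 4 — Series with input arm Z1: Z_in = Z1 + (Z3 || Z2) = 353 - j0.07249 Ω = 353∠-0.0° Ω.
Step 5 — Source phasor: V = 39.4∠-178.2° V = -39.38 - j1.238 V.
Step 6 — Current: I = V / Z = -0.1116 - j0.003529 A = 0.1116∠-178.2° A.
Step 7 — Complex power: S = V·I* = 4.398 - j0.0009031 VA.
Step 8 — Real power: P = Re(S) = 4.398 W.
Step 9 — Reactive power: Q = Im(S) = -0.0009031 VAR.
Step 10 — Apparent power: |S| = 4.398 VA.
Step 11 — Power factor: PF = P/|S| = 1 (leading).

(a) P = 4.398 W  (b) Q = -0.0009031 VAR  (c) S = 4.398 VA  (d) PF = 1 (leading)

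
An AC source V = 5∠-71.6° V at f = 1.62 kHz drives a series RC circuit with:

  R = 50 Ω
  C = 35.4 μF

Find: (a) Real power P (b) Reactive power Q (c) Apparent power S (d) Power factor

Step 1 — Angular frequency: ω = 2π·f = 2π·1620 = 1.018e+04 rad/s.
Step 2 — Component impedances:
  R: Z = R = 50 Ω
  C: Z = 1/(jωC) = -j/(ω·C) = 0 - j2.775 Ω
Step 3 — Series combination: Z_total = R + C = 50 - j2.775 Ω = 50.08∠-3.2° Ω.
Step 4 — Source phasor: V = 5∠-71.6° V = 1.578 - j4.744 V.
Step 5 — Current: I = V / Z = 0.03672 - j0.09285 A = 0.09985∠-68.4° A.
Step 6 — Complex power: S = V·I* = 0.4985 - j0.02767 VA.
Step 7 — Real power: P = Re(S) = 0.4985 W.
Step 8 — Reactive power: Q = Im(S) = -0.02767 VAR.
Step 9 — Apparent power: |S| = 0.4992 VA.
Step 10 — Power factor: PF = P/|S| = 0.9985 (leading).

(a) P = 0.4985 W  (b) Q = -0.02767 VAR  (c) S = 0.4992 VA  (d) PF = 0.9985 (leading)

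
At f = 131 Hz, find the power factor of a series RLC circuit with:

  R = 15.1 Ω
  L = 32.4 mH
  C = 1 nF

Step 1 — Angular frequency: ω = 2π·f = 2π·131 = 823.1 rad/s.
Step 2 — Component impedances:
  R: Z = R = 15.1 Ω
  L: Z = jωL = j·823.1·0.0324 = 0 + j26.67 Ω
  C: Z = 1/(jωC) = -j/(ω·C) = 0 - j1.215e+06 Ω
Step 3 — Series combination: Z_total = R + L + C = 15.1 - j1.215e+06 Ω = 1.215e+06∠-90.0° Ω.
Step 4 — Power factor: PF = cos(φ) = Re(Z)/|Z| = 15.1/1.215e+06 = 1.243e-05.
Step 5 — Type: Im(Z) = -1.215e+06 ⇒ leading (phase φ = -90.0°).

PF = 1.243e-05 (leading, φ = -90.0°)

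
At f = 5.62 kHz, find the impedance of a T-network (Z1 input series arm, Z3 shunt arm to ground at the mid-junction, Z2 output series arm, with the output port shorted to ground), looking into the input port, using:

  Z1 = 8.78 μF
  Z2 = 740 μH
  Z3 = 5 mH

Step 1 — Angular frequency: ω = 2π·f = 2π·5620 = 3.531e+04 rad/s.
Step 2 — Component impedances:
  Z1: Z = 1/(jωC) = -j/(ω·C) = 0 - j3.225 Ω
  Z2: Z = jωL = j·3.531e+04·0.00074 = 0 + j26.13 Ω
  Z3: Z = jωL = j·3.531e+04·0.005 = 0 + j176.6 Ω
Step 3 — With the output port shorted to ground, the output series arm Z2 runs from the junction to ground; the shunt arm Z3 also runs from the junction to ground. They appear in parallel: Z3 || Z2 = 0 + j22.76 Ω.
Step 4 — Series with input arm Z1: Z_in = Z1 + (Z3 || Z2) = 0 + j19.54 Ω = 19.54∠90.0° Ω.

Z = 0 + j19.54 Ω = 19.54∠90.0° Ω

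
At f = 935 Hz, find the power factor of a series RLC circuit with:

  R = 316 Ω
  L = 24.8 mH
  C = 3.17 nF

Step 1 — Angular frequency: ω = 2π·f = 2π·935 = 5875 rad/s.
Step 2 — Component impedances:
  R: Z = R = 316 Ω
  L: Z = jωL = j·5875·0.0248 = 0 + j145.7 Ω
  C: Z = 1/(jωC) = -j/(ω·C) = 0 - j5.37e+04 Ω
Step 3 — Series combination: Z_total = R + L + C = 316 - j5.355e+04 Ω = 5.355e+04∠-89.7° Ω.
Step 4 — Power factor: PF = cos(φ) = Re(Z)/|Z| = 316/5.355e+04 = 0.005901.
Step 5 — Type: Im(Z) = -5.355e+04 ⇒ leading (phase φ = -89.7°).

PF = 0.005901 (leading, φ = -89.7°)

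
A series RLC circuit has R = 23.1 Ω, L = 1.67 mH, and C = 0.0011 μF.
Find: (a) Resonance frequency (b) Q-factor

Step 1 — Resonance condition Im(Z)=0 gives ω₀ = 1/√(LC).
Step 2 — ω₀ = 1/√(0.00167·1.1e-09) = 7.378e+05 rad/s.
Step 3 — f₀ = ω₀/(2π) = 1.174e+05 Hz.
Step 4 — Series Q: Q = ω₀L/R = 7.378e+05·0.00167/23.1 = 53.34.

(a) f₀ = 1.174e+05 Hz  (b) Q = 53.34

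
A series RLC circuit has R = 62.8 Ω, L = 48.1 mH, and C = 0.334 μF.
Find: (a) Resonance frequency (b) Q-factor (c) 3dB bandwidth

Step 1 — Resonance: ω₀ = 1/√(LC) = 1/√(0.0481·3.34e-07) = 7890 rad/s.
Step 2 — f₀ = ω₀/(2π) = 1256 Hz.
Step 3 — Series Q: Q = ω₀L/R = 7890·0.0481/62.8 = 6.043.
Step 4 — Bandwidth: Δω = ω₀/Q = 1306 rad/s; BW = Δω/(2π) = 207.8 Hz.

(a) f₀ = 1256 Hz  (b) Q = 6.043  (c) BW = 207.8 Hz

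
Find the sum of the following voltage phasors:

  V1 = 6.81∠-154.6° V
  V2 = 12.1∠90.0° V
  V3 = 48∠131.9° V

Step 1 — Convert each phasor to rectangular form:
  V1 = 6.81·(cos(-154.6°) + j·sin(-154.6°)) = -6.152 - j2.921 V
  V2 = 12.1·(cos(90.0°) + j·sin(90.0°)) = 0 + j12.1 V
  V3 = 48·(cos(131.9°) + j·sin(131.9°)) = -32.06 + j35.73 V
Step 2 — Sum components: V_total = -38.21 + j44.91 V.
Step 3 — Convert to polar: |V_total| = 58.96 V, ∠V_total = 130.4°.

V_total = 58.96∠130.4° V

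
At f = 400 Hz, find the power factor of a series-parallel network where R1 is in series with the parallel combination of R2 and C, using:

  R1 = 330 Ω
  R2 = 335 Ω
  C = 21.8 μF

Step 1 — Angular frequency: ω = 2π·f = 2π·400 = 2513 rad/s.
Step 2 — Component impedances:
  R1: Z = R = 330 Ω
  R2: Z = R = 335 Ω
  C: Z = 1/(jωC) = -j/(ω·C) = 0 - j18.25 Ω
Step 3 — Parallel branch: R2 || C = 1/(1/R2 + 1/C) = 0.9915 - j18.2 Ω.
Step 4 — Series with R1: Z_total = R1 + (R2 || C) = 331 - j18.2 Ω = 331.5∠-3.1° Ω.
Step 5 — Power factor: PF = cos(φ) = Re(Z)/|Z| = 331/331.5 = 0.9985.
Step 6 — Type: Im(Z) = -18.2 ⇒ leading (phase φ = -3.1°).

PF = 0.9985 (leading, φ = -3.1°)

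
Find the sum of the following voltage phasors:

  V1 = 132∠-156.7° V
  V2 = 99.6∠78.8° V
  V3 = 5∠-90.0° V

Step 1 — Convert each phasor to rectangular form:
  V1 = 132·(cos(-156.7°) + j·sin(-156.7°)) = -121.2 - j52.21 V
  V2 = 99.6·(cos(78.8°) + j·sin(78.8°)) = 19.35 + j97.7 V
  V3 = 5·(cos(-90.0°) + j·sin(-90.0°)) = 0 - j5 V
Step 2 — Sum components: V_total = -101.9 + j40.49 V.
Step 3 — Convert to polar: |V_total| = 109.6 V, ∠V_total = 158.3°.

V_total = 109.6∠158.3° V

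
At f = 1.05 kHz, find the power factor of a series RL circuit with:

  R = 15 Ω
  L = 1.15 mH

Step 1 — Angular frequency: ω = 2π·f = 2π·1050 = 6597 rad/s.
Step 2 — Component impedances:
  R: Z = R = 15 Ω
  L: Z = jωL = j·6597·0.00115 = 0 + j7.587 Ω
Step 3 — Series combination: Z_total = R + L = 15 + j7.587 Ω = 16.81∠26.8° Ω.
Step 4 — Power factor: PF = cos(φ) = Re(Z)/|Z| = 15/16.81 = 0.8923.
Step 5 — Type: Im(Z) = 7.587 ⇒ lagging (phase φ = 26.8°).

PF = 0.8923 (lagging, φ = 26.8°)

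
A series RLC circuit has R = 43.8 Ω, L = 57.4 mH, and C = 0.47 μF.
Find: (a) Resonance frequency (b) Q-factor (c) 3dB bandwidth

Step 1 — Resonance: ω₀ = 1/√(LC) = 1/√(0.0574·4.7e-07) = 6088 rad/s.
Step 2 — f₀ = ω₀/(2π) = 969 Hz.
Step 3 — Series Q: Q = ω₀L/R = 6088·0.0574/43.8 = 7.979.
Step 4 — Bandwidth: Δω = ω₀/Q = 763.1 rad/s; BW = Δω/(2π) = 121.4 Hz.

(a) f₀ = 969 Hz  (b) Q = 7.979  (c) BW = 121.4 Hz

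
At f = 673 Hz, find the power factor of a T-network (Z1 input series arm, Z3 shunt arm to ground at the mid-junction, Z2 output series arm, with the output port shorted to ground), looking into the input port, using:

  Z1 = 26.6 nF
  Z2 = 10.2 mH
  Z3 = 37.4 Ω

Step 1 — Angular frequency: ω = 2π·f = 2π·673 = 4229 rad/s.
Step 2 — Component impedances:
  Z1: Z = 1/(jωC) = -j/(ω·C) = 0 - j8890 Ω
  Z2: Z = jωL = j·4229·0.0102 = 0 + j43.13 Ω
  Z3: Z = R = 37.4 Ω
Step 3 — With the output port shorted to ground, the output series arm Z2 runs from the junction to ground; the shunt arm Z3 also runs from the junction to ground. They appear in parallel: Z3 || Z2 = 21.35 + j18.51 Ω.
Step 4 — Series with input arm Z1: Z_in = Z1 + (Z3 || Z2) = 21.35 - j8872 Ω = 8872∠-89.9° Ω.
Step 5 — Power factor: PF = cos(φ) = Re(Z)/|Z| = 21.35/8872 = 0.002406.
Step 6 — Type: Im(Z) = -8872 ⇒ leading (phase φ = -89.9°).

PF = 0.002406 (leading, φ = -89.9°)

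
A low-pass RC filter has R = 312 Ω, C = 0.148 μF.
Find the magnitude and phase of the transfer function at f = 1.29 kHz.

Step 1 — Angular frequency: ω = 2π·1290 = 8105 rad/s.
Step 2 — Transfer function: H(jω) = 1/(1 + jωRC).
Step 3 — Denominator: 1 + jωRC = 1 + j·8105·312·1.48e-07 = 1 + j0.3743.
Step 4 — H = 0.8771 - j0.3283.
Step 5 — Magnitude: |H| = 0.9366 (-0.6 dB); phase: φ = -20.5°.

|H| = 0.9366 (-0.6 dB), φ = -20.5°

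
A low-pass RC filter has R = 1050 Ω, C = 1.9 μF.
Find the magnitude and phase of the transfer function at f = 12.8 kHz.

Step 1 — Angular frequency: ω = 2π·1.28e+04 = 8.042e+04 rad/s.
Step 2 — Transfer function: H(jω) = 1/(1 + jωRC).
Step 3 — Denominator: 1 + jωRC = 1 + j·8.042e+04·1050·1.9e-06 = 1 + j160.4.
Step 4 — H = 3.884e-05 - j0.006232.
Step 5 — Magnitude: |H| = 0.006232 (-44.1 dB); phase: φ = -89.6°.

|H| = 0.006232 (-44.1 dB), φ = -89.6°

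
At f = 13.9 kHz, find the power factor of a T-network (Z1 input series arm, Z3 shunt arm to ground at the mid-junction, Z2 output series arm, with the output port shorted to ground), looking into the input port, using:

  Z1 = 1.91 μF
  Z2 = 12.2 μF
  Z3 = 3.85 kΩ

Step 1 — Angular frequency: ω = 2π·f = 2π·1.39e+04 = 8.734e+04 rad/s.
Step 2 — Component impedances:
  Z1: Z = 1/(jωC) = -j/(ω·C) = 0 - j5.995 Ω
  Z2: Z = 1/(jωC) = -j/(ω·C) = 0 - j0.9385 Ω
  Z3: Z = R = 3850 Ω
Step 3 — With the output port shorted to ground, the output series arm Z2 runs from the junction to ground; the shunt arm Z3 also runs from the junction to ground. They appear in parallel: Z3 || Z2 = 0.0002288 - j0.9385 Ω.
Step 4 — Series with input arm Z1: Z_in = Z1 + (Z3 || Z2) = 0.0002288 - j6.933 Ω = 6.933∠-90.0° Ω.
Step 5 — Power factor: PF = cos(φ) = Re(Z)/|Z| = 0.0002288/6.933 = 3.3e-05.
Step 6 — Type: Im(Z) = -6.933 ⇒ leading (phase φ = -90.0°).

PF = 3.3e-05 (leading, φ = -90.0°)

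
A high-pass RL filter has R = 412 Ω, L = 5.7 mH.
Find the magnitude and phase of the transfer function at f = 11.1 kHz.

Step 1 — Angular frequency: ω = 2π·1.11e+04 = 6.974e+04 rad/s.
Step 2 — Transfer function: H(jω) = jωL/(R + jωL).
Step 3 — Numerator jωL = j·397.5; denominator R + jωL = 412 + j397.5.
Step 4 — H = 0.4821 + j0.4997.
Step 5 — Magnitude: |H| = 0.6944 (-3.2 dB); phase: φ = 46.0°.

|H| = 0.6944 (-3.2 dB), φ = 46.0°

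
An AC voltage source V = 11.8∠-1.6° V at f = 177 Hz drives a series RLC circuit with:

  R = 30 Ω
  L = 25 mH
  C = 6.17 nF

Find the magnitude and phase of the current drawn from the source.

Step 1 — Angular frequency: ω = 2π·f = 2π·177 = 1112 rad/s.
Step 2 — Component impedances:
  R: Z = R = 30 Ω
  L: Z = jωL = j·1112·0.025 = 0 + j27.8 Ω
  C: Z = 1/(jωC) = -j/(ω·C) = 0 - j1.457e+05 Ω
Step 3 — Series combination: Z_total = R + L + C = 30 - j1.457e+05 Ω = 1.457e+05∠-90.0° Ω.
Step 4 — Source phasor: V = 11.8∠-1.6° V = 11.8 - j0.3295 V.
Step 5 — Ohm's law: I = V / Z_total = (11.8 - j0.3295) / (30 - j1.457e+05) = 2.278e-06 + j8.095e-05 A.
Step 6 — Convert to polar: |I| = 8.098e-05 A, ∠I = 88.4°.

I = 8.098e-05∠88.4° A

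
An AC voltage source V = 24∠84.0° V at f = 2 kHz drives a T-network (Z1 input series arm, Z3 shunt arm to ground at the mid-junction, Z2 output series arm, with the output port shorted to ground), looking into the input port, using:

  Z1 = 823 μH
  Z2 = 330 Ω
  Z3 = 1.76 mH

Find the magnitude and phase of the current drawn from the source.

Step 1 — Angular frequency: ω = 2π·f = 2π·2000 = 1.257e+04 rad/s.
Step 2 — Component impedances:
  Z1: Z = jωL = j·1.257e+04·0.000823 = 0 + j10.34 Ω
  Z2: Z = R = 330 Ω
  Z3: Z = jωL = j·1.257e+04·0.00176 = 0 + j22.12 Ω
Step 3 — With the output port shorted to ground, the output series arm Z2 runs from the junction to ground; the shunt arm Z3 also runs from the junction to ground. They appear in parallel: Z3 || Z2 = 1.476 + j22.02 Ω.
Step 4 — Series with input arm Z1: Z_in = Z1 + (Z3 || Z2) = 1.476 + j32.36 Ω = 32.39∠87.4° Ω.
Step 5 — Source phasor: V = 24∠84.0° V = 2.509 + j23.87 V.
Step 6 — Ohm's law: I = V / Z_total = (2.509 + j23.87) / (1.476 + j32.36) = 0.7396 - j0.0438 A.
Step 7 — Convert to polar: |I| = 0.7409 A, ∠I = -3.4°.

I = 0.7409∠-3.4° A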